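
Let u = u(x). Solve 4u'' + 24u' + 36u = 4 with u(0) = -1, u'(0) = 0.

Divide through by 4: u'' + 6u' + 9u = 1.
Characteristic equation r² + 6r + 9 = 0 has discriminant (6)² - 4·(9) = 0, so r = -3 is a repeated root.
Hence u_h = (C1 + C2*x)*exp(-3*x).
For the particular solution try u_p = A0. Substituting and matching coefficients of each power of x gives A0 = 1/9, so u_p = 1/9.
General solution: u = 1/9 + C1*exp(-3*x) + C2*x*exp(-3*x).
Apply the initial conditions: u(0) = 1/9 + C1 = -1 and u'(0) = C2 - 3*C1 = 0. Solving gives C1 = -10/9, C2 = -10/3.

u = 1/9 - 10*exp(-3*x)/9 - 10*x*exp(-3*x)/3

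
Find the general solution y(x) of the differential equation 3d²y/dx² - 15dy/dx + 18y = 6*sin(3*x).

y = -sin(3*x)/39 + 5*cos(3*x)/39 + C1*exp(3*x) + C2*exp(2*x)

Divide through by 3: y'' - 5y' + 6y = 2*sin(3*x).
Characteristic equation r² - 5r + 6 = 0 factors as (r - 3)(r - 2) = 0, so r = 3, 2.
Hence y_h = C1*exp(3*x) + C2*exp(2*x).
Try y_p = A*cos(3*x) + B*sin(3*x). Substituting and equating the coefficients of cos(3x) and sin(3x) gives A = 5/39, B = -1/39, so y_p = -sin(3*x)/39 + 5*cos(3*x)/39.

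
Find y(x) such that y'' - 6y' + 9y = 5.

y = 5/9 + C1*exp(3*x) + C2*x*exp(3*x)

Characteristic equation r² - 6r + 9 = 0 has discriminant (-6)² - 4·(9) = 0, so r = 3 is a repeated root.
Hence y_h = (C1 + C2*x)*exp(3*x).
For the particular solution try y_p = A0. Substituting and matching coefficients of each power of x gives A0 = 5/9, so y_p = 5/9.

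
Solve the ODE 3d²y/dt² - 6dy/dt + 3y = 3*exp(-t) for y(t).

Divide through by 3: y'' - 2y' + y = exp(-t).
Characteristic equation r² - 2r + 1 = 0 has discriminant (-2)² - 4·(1) = 0, so r = 1 is a repeated root.
Hence y_h = (C1 + C2*t)*exp(t).
Try y_p = A*exp(-t). Substituting into the equation and dividing by exp(-t) gives A = 1/4, so y_p = exp(-t)/4.

y = exp(-t)/4 + C1*exp(t) + C2*t*exp(t)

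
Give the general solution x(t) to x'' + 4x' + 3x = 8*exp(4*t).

x = 8*exp(4*t)/35 + C1*exp(-t) + C2*exp(-3*t)

Characteristic equation r² + 4r + 3 = 0 factors as (r + 1)(r + 3) = 0, so r = -1, -3.
Hence x_h = C1*exp(-t) + C2*exp(-3*t).
Try x_p = A*exp(4*t). Substituting into the equation and dividing by exp(4*t) gives A = 8/35, so x_p = 8*exp(4*t)/35.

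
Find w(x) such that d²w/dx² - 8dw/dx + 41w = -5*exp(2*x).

w = -5*exp(2*x)/29 + C1*cos(5*x)*exp(4*x) + C2*exp(4*x)*sin(5*x)

Characteristic equation r² - 8r + 41 = 0 has discriminant (-8)² - 4·(41) = -100 < 0, so r = 4 ± 5i.
Hence w_h = C1*cos(5*x)*exp(4*x) + C2*exp(4*x)*sin(5*x).
Try w_p = A*exp(2*x). Substituting into the equation and dividing by exp(2*x) gives A = -5/29, so w_p = -5*exp(2*x)/29.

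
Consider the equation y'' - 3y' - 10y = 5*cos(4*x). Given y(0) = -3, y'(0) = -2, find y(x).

Characteristic equation r² - 3r - 10 = 0 factors as (r - 5)(r + 2) = 0, so r = 5, -2.
Hence y_h = C1*exp(5*x) + C2*exp(-2*x).
Try y_p = A*cos(4*x) + B*sin(4*x). Substituting and equating the coefficients of cos(4x) and sin(4x) gives A = -13/82, B = -3/41, so y_p = -13*cos(4*x)/82 - 3*sin(4*x)/41.
General solution: y = -13*cos(4*x)/82 - 3*sin(4*x)/41 + C1*exp(5*x) + C2*exp(-2*x).
Apply the initial conditions: y(0) = -13/82 + C1 + C2 = -3 and y'(0) = -12/41 - 2*C2 + 5*C1 = -2. Solving gives C1 = -303/287, C2 = -25/14.

y = -303*exp(5*x)/287 - 25*exp(-2*x)/14 - 13*cos(4*x)/82 - 3*sin(4*x)/41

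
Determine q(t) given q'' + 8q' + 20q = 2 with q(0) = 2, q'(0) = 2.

Characteristic equation r² + 8r + 20 = 0 has discriminant (8)² - 4·(20) = -16 < 0, so r = -4 ± 2i.
Hence q_h = C1*cos(2*t)*exp(-4*t) + C2*exp(-4*t)*sin(2*t).
For the particular solution try q_p = A0. Substituting and matching coefficients of each power of t gives A0 = 1/10, so q_p = 1/10.
General solution: q = 1/10 + C1*cos(2*t)*exp(-4*t) + C2*exp(-4*t)*sin(2*t).
Apply the initial conditions: q(0) = 1/10 + C1 = 2 and q'(0) = -4*C1 + 2*C2 = 2. Solving gives C1 = 19/10, C2 = 24/5.

q = 1/10 + 19*cos(2*t)*exp(-4*t)/10 + 24*exp(-4*t)*sin(2*t)/5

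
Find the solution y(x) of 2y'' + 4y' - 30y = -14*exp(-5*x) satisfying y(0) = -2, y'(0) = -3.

Divide through by 2: y'' + 2y' - 15y = -7*exp(-5*x).
Characteristic equation r² + 2r - 15 = 0 factors as (r + 5)(r - 3) = 0, so r = -5, 3.
Hence y_h = C1*exp(-5*x) + C2*exp(3*x).
Since exp(-5*x) solves the homogeneous equation (r = -5 is a root of multiplicity 1), multiply the trial by x. Try y_p = A*x*exp(-5*x). Substituting into the equation and dividing by exp(-5*x) gives A = 7/8, so y_p = 7*x*exp(-5*x)/8.
General solution: y = C1*exp(-5*x) + C2*exp(3*x) + 7*x*exp(-5*x)/8.
Apply the initial conditions: y(0) = C1 + C2 = -2 and y'(0) = 7/8 - 5*C1 + 3*C2 = -3. Solving gives C1 = -17/64, C2 = -111/64.

y = -111*exp(3*x)/64 - 17*exp(-5*x)/64 + 7*x*exp(-5*x)/8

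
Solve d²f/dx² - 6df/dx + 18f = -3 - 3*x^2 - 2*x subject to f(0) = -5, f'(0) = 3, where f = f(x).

Characteristic equation r² - 6r + 18 = 0 has discriminant (-6)² - 4·(18) = -36 < 0, so r = 3 ± 3i.
Hence f_h = C1*cos(3*x)*exp(3*x) + C2*exp(3*x)*sin(3*x).
For the particular solution try f_p = A0 + A1*x + A2*x^2. Substituting and matching coefficients of each power of x gives A0 = -2/9, A1 = -2/9, A2 = -1/6, so f_p = -2/9 - 2*x/9 - x^2/6.
General solution: f = -2/9 - 2*x/9 - x^2/6 + C1*cos(3*x)*exp(3*x) + C2*exp(3*x)*sin(3*x).
Apply the initial conditions: f(0) = -2/9 + C1 = -5 and f'(0) = -2/9 + 3*C1 + 3*C2 = 3. Solving gives C1 = -43/9, C2 = 158/27.

f = -2/9 - 2*x/9 - x**2/6 - 43*cos(3*x)*exp(3*x)/9 + 158*exp(3*x)*sin(3*x)/27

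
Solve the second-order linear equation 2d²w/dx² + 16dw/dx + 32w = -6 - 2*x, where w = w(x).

Divide through by 2: w'' + 8w' + 16w = -3 - x.
Characteristic equation r² + 8r + 16 = 0 has discriminant (8)² - 4·(16) = 0, so r = -4 is a repeated root.
Hence w_h = (C1 + C2*x)*exp(-4*x).
For the particular solution try w_p = A0 + A1*x. Substituting and matching coefficients of each power of x gives A0 = -5/32, A1 = -1/16, so w_p = -5/32 - x/16.

w = -5/32 - x/16 + C1*exp(-4*x) + C2*x*exp(-4*x)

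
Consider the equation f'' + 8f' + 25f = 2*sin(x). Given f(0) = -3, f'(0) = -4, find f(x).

f = -cos(x)/40 + 3*sin(x)/40 - 213*exp(-4*x)*sin(3*x)/40 - 119*cos(3*x)*exp(-4*x)/40

Characteristic equation r² + 8r + 25 = 0 has discriminant (8)² - 4·(25) = -36 < 0, so r = -4 ± 3i.
Hence f_h = C1*cos(3*x)*exp(-4*x) + C2*exp(-4*x)*sin(3*x).
Try f_p = A*cos(x) + B*sin(x). Substituting and equating the coefficients of cos(x) and sin(x) gives A = -1/40, B = 3/40, so f_p = -cos(x)/40 + 3*sin(x)/40.
General solution: f = -cos(x)/40 + 3*sin(x)/40 + C1*cos(3*x)*exp(-4*x) + C2*exp(-4*x)*sin(3*x).
Apply the initial conditions: f(0) = -1/40 + C1 = -3 and f'(0) = 3/40 - 4*C1 + 3*C2 = -4. Solving gives C1 = -119/40, C2 = -213/40.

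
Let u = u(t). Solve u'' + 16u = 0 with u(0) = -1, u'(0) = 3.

Characteristic equation r² + 16 = 0 has discriminant (0)² - 4·(16) = -64 < 0, so r = ± 4i.
Hence u_h = C1*cos(4*t) + C2*sin(4*t).
Apply the initial conditions: u(0) = C1 = -1 and u'(0) = 4*C2 = 3. Solving gives C1 = -1, C2 = 3/4.

u = -cos(4*t) + 3*sin(4*t)/4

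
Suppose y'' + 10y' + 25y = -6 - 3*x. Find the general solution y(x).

y = -24/125 - 3*x/25 + C1*exp(-5*x) + C2*x*exp(-5*x)

Characteristic equation r² + 10r + 25 = 0 has discriminant (10)² - 4·(25) = 0, so r = -5 is a repeated root.
Hence y_h = (C1 + C2*x)*exp(-5*x).
For the particular solution try y_p = A0 + A1*x. Substituting and matching coefficients of each power of x gives A0 = -24/125, A1 = -3/25, so y_p = -24/125 - 3*x/25.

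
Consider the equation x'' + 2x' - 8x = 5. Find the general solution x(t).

Characteristic equation r² + 2r - 8 = 0 factors as (r + 4)(r - 2) = 0, so r = -4, 2.
Hence x_h = C1*exp(-4*t) + C2*exp(2*t).
For the particular solution try x_p = A0. Substituting and matching coefficients of each power of t gives A0 = -5/8, so x_p = -5/8.

x = -5/8 + C1*exp(-4*t) + C2*exp(2*t)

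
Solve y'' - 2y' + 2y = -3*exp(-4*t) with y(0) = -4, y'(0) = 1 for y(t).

Characteristic equation r² - 2r + 2 = 0 has discriminant (-2)² - 4·(2) = -4 < 0, so r = 1 ± i.
Hence y_h = C1*cos(t)*exp(t) + C2*exp(t)*sin(t).
Try y_p = A*exp(-4*t). Substituting into the equation and dividing by exp(-4*t) gives A = -3/26, so y_p = -3*exp(-4*t)/26.
General solution: y = -3*exp(-4*t)/26 + C1*cos(t)*exp(t) + C2*exp(t)*sin(t).
Apply the initial conditions: y(0) = -3/26 + C1 = -4 and y'(0) = 6/13 + C1 + C2 = 1. Solving gives C1 = -101/26, C2 = 115/26.

y = -3*exp(-4*t)/26 - 101*cos(t)*exp(t)/26 + 115*exp(t)*sin(t)/26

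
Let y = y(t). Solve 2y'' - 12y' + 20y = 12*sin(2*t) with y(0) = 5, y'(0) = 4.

Divide through by 2: y'' - 6y' + 10y = 6*sin(2*t).
Characteristic equation r² - 6r + 10 = 0 has discriminant (-6)² - 4·(10) = -4 < 0, so r = 3 ± i.
Hence y_h = C1*cos(t)*exp(3*t) + C2*exp(3*t)*sin(t).
Try y_p = A*cos(2*t) + B*sin(2*t). Substituting and equating the coefficients of cos(2t) and sin(2t) gives A = 2/5, B = 1/5, so y_p = sin(2*t)/5 + 2*cos(2*t)/5.
General solution: y = sin(2*t)/5 + 2*cos(2*t)/5 + C1*cos(t)*exp(3*t) + C2*exp(3*t)*sin(t).
Apply the initial conditions: y(0) = 2/5 + C1 = 5 and y'(0) = 2/5 + C2 + 3*C1 = 4. Solving gives C1 = 23/5, C2 = -51/5.

y = sin(2*t)/5 + 2*cos(2*t)/5 - 51*exp(3*t)*sin(t)/5 + 23*cos(t)*exp(3*t)/5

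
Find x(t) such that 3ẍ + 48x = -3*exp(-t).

Divide through by 3: x'' + 16x = -exp(-t).
Characteristic equation r² + 16 = 0 has discriminant (0)² - 4·(16) = -64 < 0, so r = ± 4i.
Hence x_h = C1*cos(4*t) + C2*sin(4*t).
Try x_p = A*exp(-t). Substituting into the equation and dividing by exp(-t) gives A = -1/17, so x_p = -exp(-t)/17.

x = -exp(-t)/17 + C1*cos(4*t) + C2*sin(4*t)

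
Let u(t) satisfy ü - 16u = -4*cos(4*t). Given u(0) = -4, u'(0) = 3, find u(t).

u = -39*exp(-4*t)/16 - 27*exp(4*t)/16 + cos(4*t)/8

Characteristic equation r² - 16 = 0 factors as (r + 4)(r - 4) = 0, so r = -4, 4.
Hence u_h = C1*exp(-4*t) + C2*exp(4*t).
Try u_p = A*cos(4*t) + B*sin(4*t). Substituting and equating the coefficients of cos(4t) and sin(4t) gives A = 1/8, B = 0, so u_p = cos(4*t)/8.
General solution: u = cos(4*t)/8 + C1*exp(-4*t) + C2*exp(4*t).
Apply the initial conditions: u(0) = 1/8 + C1 + C2 = -4 and u'(0) = -4*C1 + 4*C2 = 3. Solving gives C1 = -39/16, C2 = -27/16.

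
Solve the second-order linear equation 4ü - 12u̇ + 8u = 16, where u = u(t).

u = 2 + C1*exp(2*t) + C2*exp(t)

Divide through by 4: u'' - 3u' + 2u = 4.
Characteristic equation r² - 3r + 2 = 0 factors as (r - 2)(r - 1) = 0, so r = 2, 1.
Hence u_h = C1*exp(2*t) + C2*exp(t).
For the particular solution try u_p = A0. Substituting and matching coefficients of each power of t gives A0 = 2, so u_p = 2.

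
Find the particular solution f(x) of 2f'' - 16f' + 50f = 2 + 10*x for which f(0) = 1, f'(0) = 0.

f = 13/125 + x/5 - 473*exp(4*x)*sin(3*x)/375 + 112*cos(3*x)*exp(4*x)/125

Divide through by 2: f'' - 8f' + 25f = 1 + 5*x.
Characteristic equation r² - 8r + 25 = 0 has discriminant (-8)² - 4·(25) = -36 < 0, so r = 4 ± 3i.
Hence f_h = C1*cos(3*x)*exp(4*x) + C2*exp(4*x)*sin(3*x).
For the particular solution try f_p = A0 + A1*x. Substituting and matching coefficients of each power of x gives A0 = 13/125, A1 = 1/5, so f_p = 13/125 + x/5.
General solution: f = 13/125 + x/5 + C1*cos(3*x)*exp(4*x) + C2*exp(4*x)*sin(3*x).
Apply the initial conditions: f(0) = 13/125 + C1 = 1 and f'(0) = 1/5 + 3*C2 + 4*C1 = 0. Solving gives C1 = 112/125, C2 = -473/375.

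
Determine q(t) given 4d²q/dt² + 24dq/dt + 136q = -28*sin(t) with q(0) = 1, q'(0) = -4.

q = -77*sin(t)/375 + 14*cos(t)/375 - 68*exp(-3*t)*sin(5*t)/375 + 361*cos(5*t)*exp(-3*t)/375

Divide through by 4: q'' + 6q' + 34q = -7*sin(t).
Characteristic equation r² + 6r + 34 = 0 has discriminant (6)² - 4·(34) = -100 < 0, so r = -3 ± 5i.
Hence q_h = C1*cos(5*t)*exp(-3*t) + C2*exp(-3*t)*sin(5*t).
Try q_p = A*cos(t) + B*sin(t). Substituting and equating the coefficients of cos(t) and sin(t) gives A = 14/375, B = -77/375, so q_p = -77*sin(t)/375 + 14*cos(t)/375.
General solution: q = -77*sin(t)/375 + 14*cos(t)/375 + C1*cos(5*t)*exp(-3*t) + C2*exp(-3*t)*sin(5*t).
Apply the initial conditions: q(0) = 14/375 + C1 = 1 and q'(0) = -77/375 - 3*C1 + 5*C2 = -4. Solving gives C1 = 361/375, C2 = -68/375.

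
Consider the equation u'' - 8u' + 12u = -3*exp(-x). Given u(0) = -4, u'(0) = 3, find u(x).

u = -13*exp(2*x)/2 - exp(-x)/7 + 37*exp(6*x)/14

Characteristic equation r² - 8r + 12 = 0 factors as (r - 2)(r - 6) = 0, so r = 2, 6.
Hence u_h = C1*exp(2*x) + C2*exp(6*x).
Try u_p = A*exp(-x). Substituting into the equation and dividing by exp(-x) gives A = -1/7, so u_p = -exp(-x)/7.
General solution: u = -exp(-x)/7 + C1*exp(2*x) + C2*exp(6*x).
Apply the initial conditions: u(0) = -1/7 + C1 + C2 = -4 and u'(0) = 1/7 + 2*C1 + 6*C2 = 3. Solving gives C1 = -13/2, C2 = 37/14.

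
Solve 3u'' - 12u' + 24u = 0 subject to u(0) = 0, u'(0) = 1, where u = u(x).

Divide through by 3: u'' - 4u' + 8u = 0.
Characteristic equation r² - 4r + 8 = 0 has discriminant (-4)² - 4·(8) = -16 < 0, so r = 2 ± 2i.
Hence u_h = C1*cos(2*x)*exp(2*x) + C2*exp(2*x)*sin(2*x).
Apply the initial conditions: u(0) = C1 = 0 and u'(0) = 2*C1 + 2*C2 = 1. Solving gives C1 = 0, C2 = 1/2.

u = exp(2*x)*sin(2*x)/2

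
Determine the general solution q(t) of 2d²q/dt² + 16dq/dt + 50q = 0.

q = C1*cos(3*t)*exp(-4*t) + C2*exp(-4*t)*sin(3*t)

Divide through by 2: q'' + 8q' + 25q = 0.
Characteristic equation r² + 8r + 25 = 0 has discriminant (8)² - 4·(25) = -36 < 0, so r = -4 ± 3i.
Hence q_h = C1*cos(3*t)*exp(-4*t) + C2*exp(-4*t)*sin(3*t).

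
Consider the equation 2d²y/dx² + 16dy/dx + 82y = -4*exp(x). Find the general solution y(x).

Divide through by 2: y'' + 8y' + 41y = -2*exp(x).
Characteristic equation r² + 8r + 41 = 0 has discriminant (8)² - 4·(41) = -100 < 0, so r = -4 ± 5i.
Hence y_h = C1*cos(5*x)*exp(-4*x) + C2*exp(-4*x)*sin(5*x).
Try y_p = A*exp(x). Substituting into the equation and dividing by exp(x) gives A = -1/25, so y_p = -exp(x)/25.

y = -exp(x)/25 + C1*cos(5*x)*exp(-4*x) + C2*exp(-4*x)*sin(5*x)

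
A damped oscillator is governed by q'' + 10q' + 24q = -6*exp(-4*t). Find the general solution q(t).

Characteristic equation r² + 10r + 24 = 0 factors as (r + 4)(r + 6) = 0, so r = -4, -6.
Hence q_h = C1*exp(-4*t) + C2*exp(-6*t).
Since exp(-4*t) solves the homogeneous equation (r = -4 is a root of multiplicity 1), multiply the trial by t. Try q_p = A*t*exp(-4*t). Substituting into the equation and dividing by exp(-4*t) gives A = -3, so q_p = -3*t*exp(-4*t).

q = C1*exp(-4*t) + C2*exp(-6*t) - 3*t*exp(-4*t)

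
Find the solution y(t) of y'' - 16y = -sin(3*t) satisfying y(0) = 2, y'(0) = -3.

y = sin(3*t)/25 + 61*exp(4*t)/100 + 139*exp(-4*t)/100

Characteristic equation r² - 16 = 0 factors as (r + 4)(r - 4) = 0, so r = -4, 4.
Hence y_h = C1*exp(-4*t) + C2*exp(4*t).
Try y_p = A*cos(3*t) + B*sin(3*t). Substituting and equating the coefficients of cos(3t) and sin(3t) gives A = 0, B = 1/25, so y_p = sin(3*t)/25.
General solution: y = sin(3*t)/25 + C1*exp(-4*t) + C2*exp(4*t).
Apply the initial conditions: y(0) = C1 + C2 = 2 and y'(0) = 3/25 - 4*C1 + 4*C2 = -3. Solving gives C1 = 139/100, C2 = 61/100.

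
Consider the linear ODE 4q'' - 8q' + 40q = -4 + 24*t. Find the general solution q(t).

Divide through by 4: q'' - 2q' + 10q = -1 + 6*t.
Characteristic equation r² - 2r + 10 = 0 has discriminant (-2)² - 4·(10) = -36 < 0, so r = 1 ± 3i.
Hence q_h = C1*cos(3*t)*exp(t) + C2*exp(t)*sin(3*t).
For the particular solution try q_p = A0 + A1*t. Substituting and matching coefficients of each power of t gives A0 = 1/50, A1 = 3/5, so q_p = 1/50 + 3*t/5.

q = 1/50 + 3*t/5 + C1*cos(3*t)*exp(t) + C2*exp(t)*sin(3*t)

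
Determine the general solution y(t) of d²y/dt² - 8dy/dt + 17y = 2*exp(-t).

Characteristic equation r² - 8r + 17 = 0 has discriminant (-8)² - 4·(17) = -4 < 0, so r = 4 ± i.
Hence y_h = C1*cos(t)*exp(4*t) + C2*exp(4*t)*sin(t).
Try y_p = A*exp(-t). Substituting into the equation and dividing by exp(-t) gives A = 1/13, so y_p = exp(-t)/13.

y = exp(-t)/13 + C1*cos(t)*exp(4*t) + C2*exp(4*t)*sin(t)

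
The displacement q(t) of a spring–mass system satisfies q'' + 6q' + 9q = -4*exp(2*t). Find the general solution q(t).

Characteristic equation r² + 6r + 9 = 0 has discriminant (6)² - 4·(9) = 0, so r = -3 is a repeated root.
Hence q_h = (C1 + C2*t)*exp(-3*t).
Try q_p = A*exp(2*t). Substituting into the equation and dividing by exp(2*t) gives A = -4/25, so q_p = -4*exp(2*t)/25.

q = -4*exp(2*t)/25 + C1*exp(-3*t) + C2*t*exp(-3*t)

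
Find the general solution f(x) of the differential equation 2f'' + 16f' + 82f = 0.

f = C1*cos(5*x)*exp(-4*x) + C2*exp(-4*x)*sin(5*x)

Divide through by 2: f'' + 8f' + 41f = 0.
Characteristic equation r² + 8r + 41 = 0 has discriminant (8)² - 4·(41) = -100 < 0, so r = -4 ± 5i.
Hence f_h = C1*cos(5*x)*exp(-4*x) + C2*exp(-4*x)*sin(5*x).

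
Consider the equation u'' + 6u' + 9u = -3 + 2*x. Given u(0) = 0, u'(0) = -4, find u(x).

Characteristic equation r² + 6r + 9 = 0 has discriminant (6)² - 4·(9) = 0, so r = -3 is a repeated root.
Hence u_h = (C1 + C2*x)*exp(-3*x).
For the particular solution try u_p = A0 + A1*x. Substituting and matching coefficients of each power of x gives A0 = -13/27, A1 = 2/9, so u_p = -13/27 + 2*x/9.
General solution: u = -13/27 + 2*x/9 + C1*exp(-3*x) + C2*x*exp(-3*x).
Apply the initial conditions: u(0) = -13/27 + C1 = 0 and u'(0) = 2/9 + C2 - 3*C1 = -4. Solving gives C1 = 13/27, C2 = -25/9.

u = -13/27 + 2*x/9 + 13*exp(-3*x)/27 - 25*x*exp(-3*x)/9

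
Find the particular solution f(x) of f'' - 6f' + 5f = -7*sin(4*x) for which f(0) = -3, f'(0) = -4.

Characteristic equation r² - 6r + 5 = 0 factors as (r - 1)(r - 5) = 0, so r = 1, 5.
Hence f_h = C1*exp(x) + C2*exp(5*x).
Try f_p = A*cos(4*x) + B*sin(4*x). Substituting and equating the coefficients of cos(4x) and sin(4x) gives A = -168/697, B = 77/697, so f_p = -168*cos(4*x)/697 + 77*sin(4*x)/697.
General solution: f = -168*cos(4*x)/697 + 77*sin(4*x)/697 + C1*exp(x) + C2*exp(5*x).
Apply the initial conditions: f(0) = -168/697 + C1 + C2 = -3 and f'(0) = 308/697 + C1 + 5*C2 = -4. Solving gives C1 = -159/68, C2 = -69/164.

f = -168*cos(4*x)/697 - 159*exp(x)/68 - 69*exp(5*x)/164 + 77*sin(4*x)/697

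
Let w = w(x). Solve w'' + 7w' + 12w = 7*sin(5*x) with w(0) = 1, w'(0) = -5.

w = -245*cos(5*x)/1394 - 91*sin(5*x)/1394 + exp(-3*x)/34 + 47*exp(-4*x)/41

Characteristic equation r² + 7r + 12 = 0 factors as (r + 4)(r + 3) = 0, so r = -4, -3.
Hence w_h = C1*exp(-4*x) + C2*exp(-3*x).
Try w_p = A*cos(5*x) + B*sin(5*x). Substituting and equating the coefficients of cos(5x) and sin(5x) gives A = -245/1394, B = -91/1394, so w_p = -245*cos(5*x)/1394 - 91*sin(5*x)/1394.
General solution: w = -245*cos(5*x)/1394 - 91*sin(5*x)/1394 + C1*exp(-4*x) + C2*exp(-3*x).
Apply the initial conditions: w(0) = -245/1394 + C1 + C2 = 1 and w'(0) = -455/1394 - 4*C1 - 3*C2 = -5. Solving gives C1 = 47/41, C2 = 1/34.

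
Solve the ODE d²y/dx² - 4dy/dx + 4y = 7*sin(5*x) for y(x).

Characteristic equation r² - 4r + 4 = 0 has discriminant (-4)² - 4·(4) = 0, so r = 2 is a repeated root.
Hence y_h = (C1 + C2*x)*exp(2*x).
Try y_p = A*cos(5*x) + B*sin(5*x). Substituting and equating the coefficients of cos(5x) and sin(5x) gives A = 140/841, B = -147/841, so y_p = -147*sin(5*x)/841 + 140*cos(5*x)/841.

y = -147*sin(5*x)/841 + 140*cos(5*x)/841 + C1*exp(2*x) + C2*x*exp(2*x)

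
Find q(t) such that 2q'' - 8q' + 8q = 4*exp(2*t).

q = C1*exp(2*t) + t**2*exp(2*t) + C2*t*exp(2*t)

Divide through by 2: q'' - 4q' + 4q = 2*exp(2*t).
Characteristic equation r² - 4r + 4 = 0 has discriminant (-4)² - 4·(4) = 0, so r = 2 is a repeated root.
Hence q_h = (C1 + C2*t)*exp(2*t).
Since exp(2*t) solves the homogeneous equation (r = 2 is a root of multiplicity 2), multiply the trial by t^2. Try q_p = A*t^2*exp(2*t). Substituting into the equation and dividing by exp(2*t) gives A = 1, so q_p = t^2*exp(2*t).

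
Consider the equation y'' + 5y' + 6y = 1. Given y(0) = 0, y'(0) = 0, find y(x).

y = 1/6 - exp(-2*x)/2 + exp(-3*x)/3

Characteristic equation r² + 5r + 6 = 0 factors as (r + 3)(r + 2) = 0, so r = -3, -2.
Hence y_h = C1*exp(-3*x) + C2*exp(-2*x).
For the particular solution try y_p = A0. Substituting and matching coefficients of each power of x gives A0 = 1/6, so y_p = 1/6.
General solution: y = 1/6 + C1*exp(-3*x) + C2*exp(-2*x).
Apply the initial conditions: y(0) = 1/6 + C1 + C2 = 0 and y'(0) = -3*C1 - 2*C2 = 0. Solving gives C1 = 1/3, C2 = -1/2.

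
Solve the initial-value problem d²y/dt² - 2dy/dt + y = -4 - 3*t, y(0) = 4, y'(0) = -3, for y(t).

y = -10 - 3*t + 14*exp(t) - 14*t*exp(t)

Characteristic equation r² - 2r + 1 = 0 has discriminant (-2)² - 4·(1) = 0, so r = 1 is a repeated root.
Hence y_h = (C1 + C2*t)*exp(t).
For the particular solution try y_p = A0 + A1*t. Substituting and matching coefficients of each power of t gives A0 = -10, A1 = -3, so y_p = -10 - 3*t.
General solution: y = -10 - 3*t + C1*exp(t) + C2*t*exp(t).
Apply the initial conditions: y(0) = -10 + C1 = 4 and y'(0) = -3 + C1 + C2 = -3. Solving gives C1 = 14, C2 = -14.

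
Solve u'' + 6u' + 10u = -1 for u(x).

Characteristic equation r² + 6r + 10 = 0 has discriminant (6)² - 4·(10) = -4 < 0, so r = -3 ± i.
Hence u_h = C1*cos(x)*exp(-3*x) + C2*exp(-3*x)*sin(x).
For the particular solution try u_p = A0. Substituting and matching coefficients of each power of x gives A0 = -1/10, so u_p = -1/10.

u = -1/10 + C1*cos(x)*exp(-3*x) + C2*exp(-3*x)*sin(x)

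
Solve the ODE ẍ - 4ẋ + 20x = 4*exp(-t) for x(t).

Characteristic equation r² - 4r + 20 = 0 has discriminant (-4)² - 4·(20) = -64 < 0, so r = 2 ± 4i.
Hence x_h = C1*cos(4*t)*exp(2*t) + C2*exp(2*t)*sin(4*t).
Try x_p = A*exp(-t). Substituting into the equation and dividing by exp(-t) gives A = 4/25, so x_p = 4*exp(-t)/25.

x = 4*exp(-t)/25 + C1*cos(4*t)*exp(2*t) + C2*exp(2*t)*sin(4*t)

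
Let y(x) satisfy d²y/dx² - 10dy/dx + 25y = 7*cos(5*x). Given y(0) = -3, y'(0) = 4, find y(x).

y = -3*exp(5*x) - 7*sin(5*x)/50 + 197*x*exp(5*x)/10

Characteristic equation r² - 10r + 25 = 0 has discriminant (-10)² - 4·(25) = 0, so r = 5 is a repeated root.
Hence y_h = (C1 + C2*x)*exp(5*x).
Try y_p = A*cos(5*x) + B*sin(5*x). Substituting and equating the coefficients of cos(5x) and sin(5x) gives A = 0, B = -7/50, so y_p = -7*sin(5*x)/50.
General solution: y = -7*sin(5*x)/50 + C1*exp(5*x) + C2*x*exp(5*x).
Apply the initial conditions: y(0) = C1 = -3 and y'(0) = -7/10 + C2 + 5*C1 = 4. Solving gives C1 = -3, C2 = 197/10.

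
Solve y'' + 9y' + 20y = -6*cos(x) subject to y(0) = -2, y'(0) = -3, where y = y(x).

Characteristic equation r² + 9r + 20 = 0 factors as (r + 4)(r + 5) = 0, so r = -4, -5.
Hence y_h = C1*exp(-4*x) + C2*exp(-5*x).
Try y_p = A*cos(x) + B*sin(x). Substituting and equating the coefficients of cos(x) and sin(x) gives A = -57/221, B = -27/221, so y_p = -57*cos(x)/221 - 27*sin(x)/221.
General solution: y = -57*cos(x)/221 - 27*sin(x)/221 + C1*exp(-4*x) + C2*exp(-5*x).
Apply the initial conditions: y(0) = -57/221 + C1 + C2 = -2 and y'(0) = -27/221 - 5*C2 - 4*C1 = -3. Solving gives C1 = -197/17, C2 = 128/13.

y = -197*exp(-4*x)/17 - 57*cos(x)/221 - 27*sin(x)/221 + 128*exp(-5*x)/13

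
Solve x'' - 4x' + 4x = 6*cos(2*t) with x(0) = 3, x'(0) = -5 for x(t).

Characteristic equation r² - 4r + 4 = 0 has discriminant (-4)² - 4·(4) = 0, so r = 2 is a repeated root.
Hence x_h = (C1 + C2*t)*exp(2*t).
Try x_p = A*cos(2*t) + B*sin(2*t). Substituting and equating the coefficients of cos(2t) and sin(2t) gives A = 0, B = -3/4, so x_p = -3*sin(2*t)/4.
General solution: x = -3*sin(2*t)/4 + C1*exp(2*t) + C2*t*exp(2*t).
Apply the initial conditions: x(0) = C1 = 3 and x'(0) = -3/2 + C2 + 2*C1 = -5. Solving gives C1 = 3, C2 = -19/2.

x = 3*exp(2*t) - 3*sin(2*t)/4 - 19*t*exp(2*t)/2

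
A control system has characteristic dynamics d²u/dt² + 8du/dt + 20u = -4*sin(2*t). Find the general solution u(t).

u = -sin(2*t)/8 + cos(2*t)/8 + C1*cos(2*t)*exp(-4*t) + C2*exp(-4*t)*sin(2*t)

Characteristic equation r² + 8r + 20 = 0 has discriminant (8)² - 4·(20) = -16 < 0, so r = -4 ± 2i.
Hence u_h = C1*cos(2*t)*exp(-4*t) + C2*exp(-4*t)*sin(2*t).
Try u_p = A*cos(2*t) + B*sin(2*t). Substituting and equating the coefficients of cos(2t) and sin(2t) gives A = 1/8, B = -1/8, so u_p = -sin(2*t)/8 + cos(2*t)/8.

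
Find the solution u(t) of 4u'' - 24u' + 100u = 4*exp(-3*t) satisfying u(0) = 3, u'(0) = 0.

u = exp(-3*t)/52 - 231*exp(3*t)*sin(4*t)/104 + 155*cos(4*t)*exp(3*t)/52

Divide through by 4: u'' - 6u' + 25u = exp(-3*t).
Characteristic equation r² - 6r + 25 = 0 has discriminant (-6)² - 4·(25) = -64 < 0, so r = 3 ± 4i.
Hence u_h = C1*cos(4*t)*exp(3*t) + C2*exp(3*t)*sin(4*t).
Try u_p = A*exp(-3*t). Substituting into the equation and dividing by exp(-3*t) gives A = 1/52, so u_p = exp(-3*t)/52.
General solution: u = exp(-3*t)/52 + C1*cos(4*t)*exp(3*t) + C2*exp(3*t)*sin(4*t).
Apply the initial conditions: u(0) = 1/52 + C1 = 3 and u'(0) = -3/52 + 3*C1 + 4*C2 = 0. Solving gives C1 = 155/52, C2 = -231/104.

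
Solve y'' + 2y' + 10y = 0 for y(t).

y = C1*cos(3*t)*exp(-t) + C2*exp(-t)*sin(3*t)

Characteristic equation r² + 2r + 10 = 0 has discriminant (2)² - 4·(10) = -36 < 0, so r = -1 ± 3i.
Hence y_h = C1*cos(3*t)*exp(-t) + C2*exp(-t)*sin(3*t).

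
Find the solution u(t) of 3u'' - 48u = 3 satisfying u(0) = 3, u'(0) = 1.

Divide through by 3: u'' - 16u = 1.
Characteristic equation r² - 16 = 0 factors as (r + 4)(r - 4) = 0, so r = -4, 4.
Hence u_h = C1*exp(-4*t) + C2*exp(4*t).
For the particular solution try u_p = A0. Substituting and matching coefficients of each power of t gives A0 = -1/16, so u_p = -1/16.
General solution: u = -1/16 + C1*exp(-4*t) + C2*exp(4*t).
Apply the initial conditions: u(0) = -1/16 + C1 + C2 = 3 and u'(0) = -4*C1 + 4*C2 = 1. Solving gives C1 = 45/32, C2 = 53/32.

u = -1/16 + 45*exp(-4*t)/32 + 53*exp(4*t)/32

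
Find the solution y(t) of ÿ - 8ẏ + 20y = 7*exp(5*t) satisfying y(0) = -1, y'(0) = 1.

y = 7*exp(5*t)/5 - 12*cos(2*t)*exp(4*t)/5 + 9*exp(4*t)*sin(2*t)/5

Characteristic equation r² - 8r + 20 = 0 has discriminant (-8)² - 4·(20) = -16 < 0, so r = 4 ± 2i.
Hence y_h = C1*cos(2*t)*exp(4*t) + C2*exp(4*t)*sin(2*t).
Try y_p = A*exp(5*t). Substituting into the equation and dividing by exp(5*t) gives A = 7/5, so y_p = 7*exp(5*t)/5.
General solution: y = 7*exp(5*t)/5 + C1*cos(2*t)*exp(4*t) + C2*exp(4*t)*sin(2*t).
Apply the initial conditions: y(0) = 7/5 + C1 = -1 and y'(0) = 7 + 2*C2 + 4*C1 = 1. Solving gives C1 = -12/5, C2 = 9/5.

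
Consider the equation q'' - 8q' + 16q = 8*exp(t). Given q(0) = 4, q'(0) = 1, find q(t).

q = 8*exp(t)/9 + 28*exp(4*t)/9 - 37*t*exp(4*t)/3

Characteristic equation r² - 8r + 16 = 0 has discriminant (-8)² - 4·(16) = 0, so r = 4 is a repeated root.
Hence q_h = (C1 + C2*t)*exp(4*t).
Try q_p = A*exp(t). Substituting into the equation and dividing by exp(t) gives A = 8/9, so q_p = 8*exp(t)/9.
General solution: q = 8*exp(t)/9 + C1*exp(4*t) + C2*t*exp(4*t).
Apply the initial conditions: q(0) = 8/9 + C1 = 4 and q'(0) = 8/9 + C2 + 4*C1 = 1. Solving gives C1 = 28/9, C2 = -37/3.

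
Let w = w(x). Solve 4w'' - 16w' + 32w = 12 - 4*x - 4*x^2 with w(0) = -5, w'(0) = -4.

Divide through by 4: w'' - 4w' + 8w = 3 - x - x^2.
Characteristic equation r² - 4r + 8 = 0 has discriminant (-4)² - 4·(8) = -16 < 0, so r = 2 ± 2i.
Hence w_h = C1*cos(2*x)*exp(2*x) + C2*exp(2*x)*sin(2*x).
For the particular solution try w_p = A0 + A1*x + A2*x^2. Substituting and matching coefficients of each power of x gives A0 = 9/32, A1 = -1/4, A2 = -1/8, so w_p = 9/32 - x/4 - x^2/8.
General solution: w = 9/32 - x/4 - x^2/8 + C1*cos(2*x)*exp(2*x) + C2*exp(2*x)*sin(2*x).
Apply the initial conditions: w(0) = 9/32 + C1 = -5 and w'(0) = -1/4 + 2*C1 + 2*C2 = -4. Solving gives C1 = -169/32, C2 = 109/32.

w = 9/32 - x/4 - x**2/8 - 169*cos(2*x)*exp(2*x)/32 + 109*exp(2*x)*sin(2*x)/32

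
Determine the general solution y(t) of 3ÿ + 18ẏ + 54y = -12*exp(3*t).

y = -4*exp(3*t)/45 + C1*cos(3*t)*exp(-3*t) + C2*exp(-3*t)*sin(3*t)

Divide through by 3: y'' + 6y' + 18y = -4*exp(3*t).
Characteristic equation r² + 6r + 18 = 0 has discriminant (6)² - 4·(18) = -36 < 0, so r = -3 ± 3i.
Hence y_h = C1*cos(3*t)*exp(-3*t) + C2*exp(-3*t)*sin(3*t).
Try y_p = A*exp(3*t). Substituting into the equation and dividing by exp(3*t) gives A = -4/45, so y_p = -4*exp(3*t)/45.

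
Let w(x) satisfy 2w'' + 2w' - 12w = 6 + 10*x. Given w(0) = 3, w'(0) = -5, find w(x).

w = -23/36 - 5*x/6 + 27*exp(2*x)/20 + 103*exp(-3*x)/45

Divide through by 2: w'' + w' - 6w = 3 + 5*x.
Characteristic equation r² + r - 6 = 0 factors as (r + 3)(r - 2) = 0, so r = -3, 2.
Hence w_h = C1*exp(-3*x) + C2*exp(2*x).
For the particular solution try w_p = A0 + A1*x. Substituting and matching coefficients of each power of x gives A0 = -23/36, A1 = -5/6, so w_p = -23/36 - 5*x/6.
General solution: w = -23/36 - 5*x/6 + C1*exp(-3*x) + C2*exp(2*x).
Apply the initial conditions: w(0) = -23/36 + C1 + C2 = 3 and w'(0) = -5/6 - 3*C1 + 2*C2 = -5. Solving gives C1 = 103/45, C2 = 27/20.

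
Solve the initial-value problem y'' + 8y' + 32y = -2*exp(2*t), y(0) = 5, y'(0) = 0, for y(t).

y = -exp(2*t)/26 + 131*cos(4*t)*exp(-4*t)/26 + 263*exp(-4*t)*sin(4*t)/52

Characteristic equation r² + 8r + 32 = 0 has discriminant (8)² - 4·(32) = -64 < 0, so r = -4 ± 4i.
Hence y_h = C1*cos(4*t)*exp(-4*t) + C2*exp(-4*t)*sin(4*t).
Try y_p = A*exp(2*t). Substituting into the equation and dividing by exp(2*t) gives A = -1/26, so y_p = -exp(2*t)/26.
General solution: y = -exp(2*t)/26 + C1*cos(4*t)*exp(-4*t) + C2*exp(-4*t)*sin(4*t).
Apply the initial conditions: y(0) = -1/26 + C1 = 5 and y'(0) = -1/13 - 4*C1 + 4*C2 = 0. Solving gives C1 = 131/26, C2 = 263/52.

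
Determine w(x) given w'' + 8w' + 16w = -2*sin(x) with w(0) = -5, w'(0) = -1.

Characteristic equation r² + 8r + 16 = 0 has discriminant (8)² - 4·(16) = 0, so r = -4 is a repeated root.
Hence w_h = (C1 + C2*x)*exp(-4*x).
Try w_p = A*cos(x) + B*sin(x). Substituting and equating the coefficients of cos(x) and sin(x) gives A = 16/289, B = -30/289, so w_p = -30*sin(x)/289 + 16*cos(x)/289.
General solution: w = -30*sin(x)/289 + 16*cos(x)/289 + C1*exp(-4*x) + C2*x*exp(-4*x).
Apply the initial conditions: w(0) = 16/289 + C1 = -5 and w'(0) = -30/289 + C2 - 4*C1 = -1. Solving gives C1 = -1461/289, C2 = -359/17.

w = -1461*exp(-4*x)/289 - 30*sin(x)/289 + 16*cos(x)/289 - 359*x*exp(-4*x)/17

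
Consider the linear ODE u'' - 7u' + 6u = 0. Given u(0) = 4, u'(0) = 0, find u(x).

u = -4*exp(6*x)/5 + 24*exp(x)/5

Characteristic equation r² - 7r + 6 = 0 factors as (r - 6)(r - 1) = 0, so r = 6, 1.
Hence u_h = C1*exp(6*x) + C2*exp(x).
Apply the initial conditions: u(0) = C1 + C2 = 4 and u'(0) = C2 + 6*C1 = 0. Solving gives C1 = -4/5, C2 = 24/5.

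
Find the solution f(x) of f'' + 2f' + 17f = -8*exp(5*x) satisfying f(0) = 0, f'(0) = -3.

f = -2*exp(5*x)/13 - 27*exp(-x)*sin(4*x)/52 + 2*cos(4*x)*exp(-x)/13

Characteristic equation r² + 2r + 17 = 0 has discriminant (2)² - 4·(17) = -64 < 0, so r = -1 ± 4i.
Hence f_h = C1*cos(4*x)*exp(-x) + C2*exp(-x)*sin(4*x).
Try f_p = A*exp(5*x). Substituting into the equation and dividing by exp(5*x) gives A = -2/13, so f_p = -2*exp(5*x)/13.
General solution: f = -2*exp(5*x)/13 + C1*cos(4*x)*exp(-x) + C2*exp(-x)*sin(4*x).
Apply the initial conditions: f(0) = -2/13 + C1 = 0 and f'(0) = -10/13 - C1 + 4*C2 = -3. Solving gives C1 = 2/13, C2 = -27/52.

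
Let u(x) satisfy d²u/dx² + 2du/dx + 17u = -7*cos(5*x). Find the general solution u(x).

Characteristic equation r² + 2r + 17 = 0 has discriminant (2)² - 4·(17) = -64 < 0, so r = -1 ± 4i.
Hence u_h = C1*cos(4*x)*exp(-x) + C2*exp(-x)*sin(4*x).
Try u_p = A*cos(5*x) + B*sin(5*x). Substituting and equating the coefficients of cos(5x) and sin(5x) gives A = 14/41, B = -35/82, so u_p = -35*sin(5*x)/82 + 14*cos(5*x)/41.

u = -35*sin(5*x)/82 + 14*cos(5*x)/41 + C1*cos(4*x)*exp(-x) + C2*exp(-x)*sin(4*x)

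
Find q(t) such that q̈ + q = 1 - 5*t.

q = 1 - 5*t + C1*cos(t) + C2*sin(t)

Characteristic equation r² + 1 = 0 has discriminant (0)² - 4·(1) = -4 < 0, so r = ± i.
Hence q_h = C1*cos(t) + C2*sin(t).
For the particular solution try q_p = A0 + A1*t. Substituting and matching coefficients of each power of t gives A0 = 1, A1 = -5, so q_p = 1 - 5*t.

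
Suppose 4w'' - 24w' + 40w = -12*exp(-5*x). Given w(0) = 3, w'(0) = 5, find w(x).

w = -3*exp(-5*x)/65 - 284*exp(3*x)*sin(x)/65 + 198*cos(x)*exp(3*x)/65

Divide through by 4: w'' - 6w' + 10w = -3*exp(-5*x).
Characteristic equation r² - 6r + 10 = 0 has discriminant (-6)² - 4·(10) = -4 < 0, so r = 3 ± i.
Hence w_h = C1*cos(x)*exp(3*x) + C2*exp(3*x)*sin(x).
Try w_p = A*exp(-5*x). Substituting into the equation and dividing by exp(-5*x) gives A = -3/65, so w_p = -3*exp(-5*x)/65.
General solution: w = -3*exp(-5*x)/65 + C1*cos(x)*exp(3*x) + C2*exp(3*x)*sin(x).
Apply the initial conditions: w(0) = -3/65 + C1 = 3 and w'(0) = 3/13 + C2 + 3*C1 = 5. Solving gives C1 = 198/65, C2 = -284/65.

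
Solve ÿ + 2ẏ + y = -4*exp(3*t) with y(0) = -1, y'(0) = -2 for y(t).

y = -3*exp(-t)/4 - exp(3*t)/4 - 2*t*exp(-t)

Characteristic equation r² + 2r + 1 = 0 has discriminant (2)² - 4·(1) = 0, so r = -1 is a repeated root.
Hence y_h = (C1 + C2*t)*exp(-t).
Try y_p = A*exp(3*t). Substituting into the equation and dividing by exp(3*t) gives A = -1/4, so y_p = -exp(3*t)/4.
General solution: y = -exp(3*t)/4 + C1*exp(-t) + C2*t*exp(-t).
Apply the initial conditions: y(0) = -1/4 + C1 = -1 and y'(0) = -3/4 + C2 - C1 = -2. Solving gives C1 = -3/4, C2 = -2.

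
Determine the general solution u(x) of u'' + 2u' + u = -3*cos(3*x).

u = -9*sin(3*x)/50 + 6*cos(3*x)/25 + C1*exp(-x) + C2*x*exp(-x)

Characteristic equation r² + 2r + 1 = 0 has discriminant (2)² - 4·(1) = 0, so r = -1 is a repeated root.
Hence u_h = (C1 + C2*x)*exp(-x).
Try u_p = A*cos(3*x) + B*sin(3*x). Substituting and equating the coefficients of cos(3x) and sin(3x) gives A = 6/25, B = -9/50, so u_p = -9*sin(3*x)/50 + 6*cos(3*x)/25.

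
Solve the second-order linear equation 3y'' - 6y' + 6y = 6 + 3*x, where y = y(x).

Divide through by 3: y'' - 2y' + 2y = 2 + x.
Characteristic equation r² - 2r + 2 = 0 has discriminant (-2)² - 4·(2) = -4 < 0, so r = 1 ± i.
Hence y_h = C1*cos(x)*exp(x) + C2*exp(x)*sin(x).
For the particular solution try y_p = A0 + A1*x. Substituting and matching coefficients of each power of x gives A0 = 3/2, A1 = 1/2, so y_p = 3/2 + x/2.

y = 3/2 + x/2 + C1*cos(x)*exp(x) + C2*exp(x)*sin(x)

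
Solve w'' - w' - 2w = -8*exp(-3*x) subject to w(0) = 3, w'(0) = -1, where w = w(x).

Characteristic equation r² - r - 2 = 0 factors as (r + 1)(r - 2) = 0, so r = -1, 2.
Hence w_h = C1*exp(-x) + C2*exp(2*x).
Try w_p = A*exp(-3*x). Substituting into the equation and dividing by exp(-3*x) gives A = -4/5, so w_p = -4*exp(-3*x)/5.
General solution: w = -4*exp(-3*x)/5 + C1*exp(-x) + C2*exp(2*x).
Apply the initial conditions: w(0) = -4/5 + C1 + C2 = 3 and w'(0) = 12/5 - C1 + 2*C2 = -1. Solving gives C1 = 11/3, C2 = 2/15.

w = -4*exp(-3*x)/5 + 2*exp(2*x)/15 + 11*exp(-x)/3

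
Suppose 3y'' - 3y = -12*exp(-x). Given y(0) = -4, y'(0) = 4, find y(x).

y = -exp(x) - 3*exp(-x) + 2*x*exp(-x)

Divide through by 3: y'' - y = -4*exp(-x).
Characteristic equation r² - 1 = 0 factors as (r - 1)(r + 1) = 0, so r = 1, -1.
Hence y_h = C1*exp(x) + C2*exp(-x).
Since exp(-x) solves the homogeneous equation (r = -1 is a root of multiplicity 1), multiply the trial by x. Try y_p = A*x*exp(-x). Substituting into the equation and dividing by exp(-x) gives A = 2, so y_p = 2*x*exp(-x).
General solution: y = C1*exp(x) + C2*exp(-x) + 2*x*exp(-x).
Apply the initial conditions: y(0) = C1 + C2 = -4 and y'(0) = 2 + C1 - C2 = 4. Solving gives C1 = -1, C2 = -3.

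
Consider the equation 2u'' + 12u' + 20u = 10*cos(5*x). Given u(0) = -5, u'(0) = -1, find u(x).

Divide through by 2: u'' + 6u' + 10u = 5*cos(5*x).
Characteristic equation r² + 6r + 10 = 0 has discriminant (6)² - 4·(10) = -4 < 0, so r = -3 ± i.
Hence u_h = C1*cos(x)*exp(-3*x) + C2*exp(-3*x)*sin(x).
Try u_p = A*cos(5*x) + B*sin(5*x). Substituting and equating the coefficients of cos(5x) and sin(5x) gives A = -1/15, B = 2/15, so u_p = -cos(5*x)/15 + 2*sin(5*x)/15.
General solution: u = -cos(5*x)/15 + 2*sin(5*x)/15 + C1*cos(x)*exp(-3*x) + C2*exp(-3*x)*sin(x).
Apply the initial conditions: u(0) = -1/15 + C1 = -5 and u'(0) = 2/3 + C2 - 3*C1 = -1. Solving gives C1 = -74/15, C2 = -247/15.

u = -cos(5*x)/15 + 2*sin(5*x)/15 - 247*exp(-3*x)*sin(x)/15 - 74*cos(x)*exp(-3*x)/15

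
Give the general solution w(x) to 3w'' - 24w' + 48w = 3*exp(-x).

Divide through by 3: w'' - 8w' + 16w = exp(-x).
Characteristic equation r² - 8r + 16 = 0 has discriminant (-8)² - 4·(16) = 0, so r = 4 is a repeated root.
Hence w_h = (C1 + C2*x)*exp(4*x).
Try w_p = A*exp(-x). Substituting into the equation and dividing by exp(-x) gives A = 1/25, so w_p = exp(-x)/25.

w = exp(-x)/25 + C1*exp(4*x) + C2*x*exp(4*x)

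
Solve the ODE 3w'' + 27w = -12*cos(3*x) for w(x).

w = C1*cos(3*x) + C2*sin(3*x) - 2*x*sin(3*x)/3

Divide through by 3: w'' + 9w = -4*cos(3*x).
Characteristic equation r² + 9 = 0 has discriminant (0)² - 4·(9) = -36 < 0, so r = ± 3i.
Hence w_h = C1*cos(3*x) + C2*sin(3*x).
Since ±3i are characteristic roots, multiply the trial by x. Try w_p = x*(A*cos(3*x) + B*sin(3*x)). Substituting and equating the coefficients of cos(3x) and sin(3x) gives A = 0, B = -2/3, so w_p = -2*x*sin(3*x)/3.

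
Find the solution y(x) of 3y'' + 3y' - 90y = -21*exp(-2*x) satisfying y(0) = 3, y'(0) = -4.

Divide through by 3: y'' + y' - 30y = -7*exp(-2*x).
Characteristic equation r² + r - 30 = 0 factors as (r + 6)(r - 5) = 0, so r = -6, 5.
Hence y_h = C1*exp(-6*x) + C2*exp(5*x).
Try y_p = A*exp(-2*x). Substituting into the equation and dividing by exp(-2*x) gives A = 1/4, so y_p = exp(-2*x)/4.
General solution: y = exp(-2*x)/4 + C1*exp(-6*x) + C2*exp(5*x).
Apply the initial conditions: y(0) = 1/4 + C1 + C2 = 3 and y'(0) = -1/2 - 6*C1 + 5*C2 = -4. Solving gives C1 = 69/44, C2 = 13/11.

y = exp(-2*x)/4 + 13*exp(5*x)/11 + 69*exp(-6*x)/44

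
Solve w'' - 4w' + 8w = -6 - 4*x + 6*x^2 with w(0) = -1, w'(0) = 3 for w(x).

Characteristic equation r² - 4r + 8 = 0 has discriminant (-4)² - 4·(8) = -16 < 0, so r = 2 ± 2i.
Hence w_h = C1*cos(2*x)*exp(2*x) + C2*exp(2*x)*sin(2*x).
For the particular solution try w_p = A0 + A1*x + A2*x^2. Substituting and matching coefficients of each power of x gives A0 = -13/16, A1 = 1/4, A2 = 3/4, so w_p = -13/16 + x/4 + 3*x^2/4.
General solution: w = -13/16 + x/4 + 3*x^2/4 + C1*cos(2*x)*exp(2*x) + C2*exp(2*x)*sin(2*x).
Apply the initial conditions: w(0) = -13/16 + C1 = -1 and w'(0) = 1/4 + 2*C1 + 2*C2 = 3. Solving gives C1 = -3/16, C2 = 25/16.

w = -13/16 + x/4 + 3*x**2/4 - 3*cos(2*x)*exp(2*x)/16 + 25*exp(2*x)*sin(2*x)/16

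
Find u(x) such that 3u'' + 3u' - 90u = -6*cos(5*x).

Divide through by 3: u'' + u' - 30u = -2*cos(5*x).
Characteristic equation r² + r - 30 = 0 factors as (r - 5)(r + 6) = 0, so r = 5, -6.
Hence u_h = C1*exp(5*x) + C2*exp(-6*x).
Try u_p = A*cos(5*x) + B*sin(5*x). Substituting and equating the coefficients of cos(5x) and sin(5x) gives A = 11/305, B = -1/305, so u_p = -sin(5*x)/305 + 11*cos(5*x)/305.

u = -sin(5*x)/305 + 11*cos(5*x)/305 + C1*exp(5*x) + C2*exp(-6*x)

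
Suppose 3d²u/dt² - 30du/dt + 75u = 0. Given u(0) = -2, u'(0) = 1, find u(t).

u = -2*exp(5*t) + 11*t*exp(5*t)

Divide through by 3: u'' - 10u' + 25u = 0.
Characteristic equation r² - 10r + 25 = 0 has discriminant (-10)² - 4·(25) = 0, so r = 5 is a repeated root.
Hence u_h = (C1 + C2*t)*exp(5*t).
Apply the initial conditions: u(0) = C1 = -2 and u'(0) = C2 + 5*C1 = 1. Solving gives C1 = -2, C2 = 11.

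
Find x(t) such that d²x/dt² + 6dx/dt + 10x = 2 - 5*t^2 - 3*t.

x = 3/25 - t**2/2 + 3*t/10 + C1*cos(t)*exp(-3*t) + C2*exp(-3*t)*sin(t)

Characteristic equation r² + 6r + 10 = 0 has discriminant (6)² - 4·(10) = -4 < 0, so r = -3 ± i.
Hence x_h = C1*cos(t)*exp(-3*t) + C2*exp(-3*t)*sin(t).
For the particular solution try x_p = A0 + A1*t + A2*t^2. Substituting and matching coefficients of each power of t gives A0 = 3/25, A1 = 3/10, A2 = -1/2, so x_p = 3/25 - t^2/2 + 3*t/10.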